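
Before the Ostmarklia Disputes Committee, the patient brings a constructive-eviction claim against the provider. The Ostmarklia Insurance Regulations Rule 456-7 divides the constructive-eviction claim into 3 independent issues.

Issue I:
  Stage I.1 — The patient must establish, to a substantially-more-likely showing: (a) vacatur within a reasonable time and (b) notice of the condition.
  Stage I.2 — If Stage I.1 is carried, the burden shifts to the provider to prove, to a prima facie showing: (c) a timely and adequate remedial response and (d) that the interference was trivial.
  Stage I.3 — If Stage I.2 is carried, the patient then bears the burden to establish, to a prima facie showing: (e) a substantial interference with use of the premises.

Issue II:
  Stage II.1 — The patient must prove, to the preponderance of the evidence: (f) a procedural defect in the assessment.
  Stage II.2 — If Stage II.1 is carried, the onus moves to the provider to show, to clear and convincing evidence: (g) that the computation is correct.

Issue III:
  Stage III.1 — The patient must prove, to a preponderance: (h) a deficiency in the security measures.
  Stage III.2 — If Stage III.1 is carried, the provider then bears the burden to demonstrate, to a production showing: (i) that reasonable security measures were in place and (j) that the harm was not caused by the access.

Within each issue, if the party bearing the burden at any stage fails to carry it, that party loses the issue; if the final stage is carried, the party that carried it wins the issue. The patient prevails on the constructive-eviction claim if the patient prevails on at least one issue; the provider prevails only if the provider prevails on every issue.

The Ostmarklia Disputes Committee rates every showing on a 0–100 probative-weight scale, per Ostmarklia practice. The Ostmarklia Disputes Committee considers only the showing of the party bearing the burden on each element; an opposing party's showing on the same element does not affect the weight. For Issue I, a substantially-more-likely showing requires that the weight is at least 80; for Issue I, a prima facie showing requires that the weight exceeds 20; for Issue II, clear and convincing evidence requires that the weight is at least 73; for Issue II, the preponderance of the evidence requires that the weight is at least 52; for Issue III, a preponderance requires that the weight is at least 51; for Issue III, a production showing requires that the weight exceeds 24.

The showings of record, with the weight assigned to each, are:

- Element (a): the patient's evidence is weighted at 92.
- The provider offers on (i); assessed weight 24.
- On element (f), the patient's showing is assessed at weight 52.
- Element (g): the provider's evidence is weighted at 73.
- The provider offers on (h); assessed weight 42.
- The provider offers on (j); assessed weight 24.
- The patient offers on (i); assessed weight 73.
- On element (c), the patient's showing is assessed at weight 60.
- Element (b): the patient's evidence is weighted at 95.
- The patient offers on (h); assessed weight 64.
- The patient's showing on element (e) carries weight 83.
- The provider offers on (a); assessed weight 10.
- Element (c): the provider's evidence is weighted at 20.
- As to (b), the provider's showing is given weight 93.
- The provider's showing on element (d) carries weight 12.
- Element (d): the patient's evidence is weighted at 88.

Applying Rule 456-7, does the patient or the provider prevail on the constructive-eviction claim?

— Issue I —
At Stage I.1 the patient must meet a substantially-more-likely showing (weight is at least 80): on (a) the weight is 92 (the provider's 10 is given no effect), which does reach 80, so (a) meets the standard; on (b) the weight is 95 (the provider's 93 is given no effect), ≥ 80, so (b) meets the standard.
  Stage I.1 carried; the burden shifts to the provider.
At Stage I.2 the provider must meet a prima facie showing (weight exceeds 20): on (c) the weight is 20 (the patient's 60 is given no effect), which does not exceed 20, so (c) does not meet the standard; on (d) the weight is 12 (the patient's 88 is given no effect), ≤ 20, so (d) does not meet the standard.
  The provider does not carry Stage I.2.
The patient prevails on this issue.
— Issue II —
At Stage II.1 the patient must meet the preponderance of the evidence (weight is at least 52): on (f) the weight is 52, ≥ 52, so (f) meets the standard.
  The patient carries Stage II.1; the provider now bears the burden.
At Stage II.2 the provider must meet clear and convincing evidence (weight is at least 73): on (g) the weight is 73, which does reach 73, so (g) meets the standard.
  The provider carries the last stage.
With every stage satisfied, the provider prevails on this issue.
— Issue III —
At Stage III.1 the patient must meet a preponderance (weight is at least 51): on (h) the weight is 64 (the provider's 42 is given no effect), which does reach 51, so (h) meets the standard.
  All elements met. The burden passes to the provider.
At Stage III.2 the provider must meet a production showing (weight exceeds 24): on (i) the weight is 24 (the patient's 73 is given no effect), ≤ 24, so (i) does not meet the standard; on (j) the weight is 24, ≤ 24, so (j) does not meet the standard.
  The provider does not carry Stage III.2.
So the patient prevails on this issue.
Per-issue: Issue I → patient; Issue II → provider; Issue III → patient. The patient must prevail on at least one issue; overall, the patient prevails.

patient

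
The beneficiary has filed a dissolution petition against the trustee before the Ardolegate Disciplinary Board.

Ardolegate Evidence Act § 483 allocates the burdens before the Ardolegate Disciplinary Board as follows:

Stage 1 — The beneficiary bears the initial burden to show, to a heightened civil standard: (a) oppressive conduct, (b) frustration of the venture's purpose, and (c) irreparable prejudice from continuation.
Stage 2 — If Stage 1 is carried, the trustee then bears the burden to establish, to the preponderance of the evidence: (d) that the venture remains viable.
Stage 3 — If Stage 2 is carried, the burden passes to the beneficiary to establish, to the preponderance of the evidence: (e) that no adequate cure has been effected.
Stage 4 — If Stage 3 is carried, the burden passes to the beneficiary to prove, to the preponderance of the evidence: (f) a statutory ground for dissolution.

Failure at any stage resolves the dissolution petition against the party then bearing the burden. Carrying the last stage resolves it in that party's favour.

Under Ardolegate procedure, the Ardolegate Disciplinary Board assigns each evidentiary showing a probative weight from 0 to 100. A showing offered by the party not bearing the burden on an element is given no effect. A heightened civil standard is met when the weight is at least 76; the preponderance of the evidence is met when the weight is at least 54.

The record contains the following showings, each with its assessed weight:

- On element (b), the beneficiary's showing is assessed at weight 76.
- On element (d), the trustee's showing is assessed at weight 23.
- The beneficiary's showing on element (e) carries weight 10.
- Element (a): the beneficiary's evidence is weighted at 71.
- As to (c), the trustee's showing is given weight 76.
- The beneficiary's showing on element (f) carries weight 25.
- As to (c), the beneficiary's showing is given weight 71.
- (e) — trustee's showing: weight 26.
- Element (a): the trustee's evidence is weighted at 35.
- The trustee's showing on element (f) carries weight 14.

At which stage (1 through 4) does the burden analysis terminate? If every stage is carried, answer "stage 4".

stage 1

At Stage 1 the beneficiary must meet a heightened civil standard (weight is at least 76): on (a) the weight is 71 (the trustee's 35 is given no effect), which does not reach 76, so (a) does not meet the standard; on (b) the weight is 76, which does reach 76, so (b) meets the standard; on (c) the weight is 71 (the trustee's 76 is given no effect), < 76, so (c) does not meet the standard.
  Stage 1 not carried; the beneficiary fails its burden.
The analysis ends at Stage 1; the trustee prevails.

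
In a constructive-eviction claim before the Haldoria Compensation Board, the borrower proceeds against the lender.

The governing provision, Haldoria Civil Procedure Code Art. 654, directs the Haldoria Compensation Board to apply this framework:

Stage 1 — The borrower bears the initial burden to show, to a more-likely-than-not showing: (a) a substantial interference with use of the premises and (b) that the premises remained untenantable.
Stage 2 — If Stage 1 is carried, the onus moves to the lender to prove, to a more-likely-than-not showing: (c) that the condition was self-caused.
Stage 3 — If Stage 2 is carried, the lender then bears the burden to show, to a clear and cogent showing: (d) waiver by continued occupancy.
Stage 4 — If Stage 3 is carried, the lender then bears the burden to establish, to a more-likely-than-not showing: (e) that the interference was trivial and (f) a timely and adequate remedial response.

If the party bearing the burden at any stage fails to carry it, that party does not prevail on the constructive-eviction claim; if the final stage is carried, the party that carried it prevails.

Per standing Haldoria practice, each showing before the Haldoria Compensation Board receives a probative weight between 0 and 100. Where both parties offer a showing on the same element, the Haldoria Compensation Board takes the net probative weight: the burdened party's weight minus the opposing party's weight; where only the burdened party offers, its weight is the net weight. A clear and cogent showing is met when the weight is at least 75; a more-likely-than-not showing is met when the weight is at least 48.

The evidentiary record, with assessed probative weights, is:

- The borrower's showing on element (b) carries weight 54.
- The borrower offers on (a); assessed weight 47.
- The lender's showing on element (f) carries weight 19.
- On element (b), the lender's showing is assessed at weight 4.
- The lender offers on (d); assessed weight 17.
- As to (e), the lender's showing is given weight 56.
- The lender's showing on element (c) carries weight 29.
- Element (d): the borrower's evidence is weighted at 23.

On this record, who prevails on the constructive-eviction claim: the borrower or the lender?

Stage 1 (borrower, a more-likely-than-not showing, weight is at least 48): (a) 47 < 48 — fails; (b) net 54−4=50 ≥ 48 — meets.
  The borrower does not carry Stage 1.
The lender prevails.

lender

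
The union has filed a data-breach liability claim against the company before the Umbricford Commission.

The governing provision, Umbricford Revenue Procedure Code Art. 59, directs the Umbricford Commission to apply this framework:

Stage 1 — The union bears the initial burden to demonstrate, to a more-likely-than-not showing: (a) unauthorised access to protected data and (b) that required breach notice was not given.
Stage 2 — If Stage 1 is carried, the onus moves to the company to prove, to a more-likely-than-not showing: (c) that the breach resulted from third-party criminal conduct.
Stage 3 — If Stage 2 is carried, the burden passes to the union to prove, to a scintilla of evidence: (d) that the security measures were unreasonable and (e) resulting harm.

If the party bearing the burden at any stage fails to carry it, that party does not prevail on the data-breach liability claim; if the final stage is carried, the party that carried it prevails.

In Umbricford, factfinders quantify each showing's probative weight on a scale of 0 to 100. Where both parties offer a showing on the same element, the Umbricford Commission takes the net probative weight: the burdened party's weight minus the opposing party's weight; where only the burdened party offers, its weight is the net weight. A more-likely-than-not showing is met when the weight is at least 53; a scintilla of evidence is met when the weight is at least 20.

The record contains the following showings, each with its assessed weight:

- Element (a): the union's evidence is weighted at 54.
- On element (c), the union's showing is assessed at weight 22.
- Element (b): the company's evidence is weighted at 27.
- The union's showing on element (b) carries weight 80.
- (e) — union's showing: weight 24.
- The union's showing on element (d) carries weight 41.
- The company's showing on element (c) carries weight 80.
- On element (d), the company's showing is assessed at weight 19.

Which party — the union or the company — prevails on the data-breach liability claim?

union

At Stage 1 the union must meet a more-likely-than-not showing (weight is at least 53): on (a) the weight is 54, which does reach 53, so (a) meets the standard; on (b) the weight is 80 less the opposing 27 gives net 53, which does reach 53, so (b) meets the standard.
  Stage 1 carried; the burden shifts to the company.
At Stage 2 the company must meet a more-likely-than-not showing (weight is at least 53): on (c) the weight is 80 less the opposing 22 gives net 58, ≥ 53, so (c) meets the standard.
  Stage 2 is satisfied; the onus moves to the union.
At Stage 3 the union must meet a scintilla of evidence (weight is at least 20): on (d) the weight is 41 less the opposing 19 gives net 22, ≥ 20, so (d) meets the standard; on (e) the weight is 24, which does reach 20, so (e) meets the standard.
  All elements met at the final stage.
All stages carried — the union prevails.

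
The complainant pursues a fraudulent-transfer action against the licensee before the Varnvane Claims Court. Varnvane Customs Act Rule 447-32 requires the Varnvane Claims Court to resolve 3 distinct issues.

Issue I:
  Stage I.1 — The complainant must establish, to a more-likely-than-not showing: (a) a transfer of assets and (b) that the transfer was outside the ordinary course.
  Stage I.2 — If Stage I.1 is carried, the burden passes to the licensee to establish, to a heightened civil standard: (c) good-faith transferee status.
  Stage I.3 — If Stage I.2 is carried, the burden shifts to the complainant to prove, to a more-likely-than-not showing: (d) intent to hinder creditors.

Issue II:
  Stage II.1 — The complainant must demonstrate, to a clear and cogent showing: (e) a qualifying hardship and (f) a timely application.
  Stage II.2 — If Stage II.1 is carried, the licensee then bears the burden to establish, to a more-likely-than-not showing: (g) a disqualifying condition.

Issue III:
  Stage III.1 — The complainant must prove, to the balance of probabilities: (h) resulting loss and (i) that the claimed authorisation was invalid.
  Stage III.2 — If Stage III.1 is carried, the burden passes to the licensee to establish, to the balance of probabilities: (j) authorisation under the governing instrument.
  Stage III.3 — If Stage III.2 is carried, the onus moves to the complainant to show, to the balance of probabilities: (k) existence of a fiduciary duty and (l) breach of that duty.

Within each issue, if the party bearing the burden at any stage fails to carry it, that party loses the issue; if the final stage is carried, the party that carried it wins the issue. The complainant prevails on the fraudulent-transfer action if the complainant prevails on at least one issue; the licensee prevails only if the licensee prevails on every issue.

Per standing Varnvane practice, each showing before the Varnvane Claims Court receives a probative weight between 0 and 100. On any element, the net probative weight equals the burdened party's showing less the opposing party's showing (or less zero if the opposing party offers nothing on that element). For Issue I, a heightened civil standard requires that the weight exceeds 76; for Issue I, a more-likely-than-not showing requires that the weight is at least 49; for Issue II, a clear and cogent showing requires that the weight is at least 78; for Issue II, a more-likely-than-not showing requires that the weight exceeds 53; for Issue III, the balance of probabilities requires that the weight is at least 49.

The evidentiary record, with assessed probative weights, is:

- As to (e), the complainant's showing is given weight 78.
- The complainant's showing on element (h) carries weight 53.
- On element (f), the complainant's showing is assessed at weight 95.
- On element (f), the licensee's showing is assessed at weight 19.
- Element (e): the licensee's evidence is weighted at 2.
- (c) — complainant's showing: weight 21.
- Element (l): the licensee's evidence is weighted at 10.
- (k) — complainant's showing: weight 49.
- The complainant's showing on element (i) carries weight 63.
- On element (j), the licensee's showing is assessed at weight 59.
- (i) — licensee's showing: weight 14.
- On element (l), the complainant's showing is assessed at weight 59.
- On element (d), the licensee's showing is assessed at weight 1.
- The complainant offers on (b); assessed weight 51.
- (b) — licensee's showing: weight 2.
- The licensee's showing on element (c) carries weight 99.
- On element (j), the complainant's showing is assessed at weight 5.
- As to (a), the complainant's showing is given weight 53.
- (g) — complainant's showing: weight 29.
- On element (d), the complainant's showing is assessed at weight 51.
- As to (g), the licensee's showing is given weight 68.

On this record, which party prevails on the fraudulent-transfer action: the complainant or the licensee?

— Issue I —
Stage I.1 — burden on complainant; standard: a more-likely-than-not showing (weight is at least 49).
    (a): 53 ≥ 49 [met]
    (b): 51 − 2 = 49 ≥ 49 [met]
  Stage I.1 is satisfied; the onus moves to the licensee.
Stage I.2 — burden on licensee; standard: a heightened civil standard (weight exceeds 76).
    (c): 99 − 21 = 78 > 76 [met]
  Stage I.2 is satisfied; the onus moves to the complainant.
Stage I.3 — burden on complainant; standard: a more-likely-than-not showing (weight is at least 49).
    (d): 51 − 1 = 50 ≥ 49 [met]
  The complainant carries the last stage.
All stages carried — the complainant prevails on this issue.
— Issue II —
At Stage II.1 the complainant must meet a clear and cogent showing (weight is at least 78): on (e) the weight is 78 less the opposing 2 gives net 76, which does not reach 78, so (e) does not meet the standard; on (f) the weight is 95 less the opposing 19 gives net 76, which does not reach 78, so (f) does not meet the standard.
  Stage II.1 not carried; the complainant fails its burden.
The analysis ends at Stage II.1; the licensee prevails on this issue.
— Issue III —
At Stage III.1 the complainant must meet the balance of probabilities (weight is at least 49): on (h) the weight is 53, ≥ 49, so (h) meets the standard; on (i) the weight is 63 less the opposing 14 gives net 49, which does reach 49, so (i) meets the standard.
  The complainant carries Stage III.1; the licensee now bears the burden.
At Stage III.2 the licensee must meet the balance of probabilities (weight is at least 49): on (j) the weight is 59 less the opposing 5 gives net 54, ≥ 49, so (j) meets the standard.
  All elements met. The burden passes to the complainant.
At Stage III.3 the complainant must meet the balance of probabilities (weight is at least 49): on (k) the weight is 49, ≥ 49, so (k) meets the standard; on (l) the weight is 59 less the opposing 10 gives net 49, ≥ 49, so (l) meets the standard.
  Stage III.3 carried; the final stage is satisfied.
All stages carried — the complainant prevails on this issue.
Per-issue: Issue I → complainant; Issue II → licensee; Issue III → complainant. The complainant must prevail on at least one issue; overall, the complainant prevails.

complainant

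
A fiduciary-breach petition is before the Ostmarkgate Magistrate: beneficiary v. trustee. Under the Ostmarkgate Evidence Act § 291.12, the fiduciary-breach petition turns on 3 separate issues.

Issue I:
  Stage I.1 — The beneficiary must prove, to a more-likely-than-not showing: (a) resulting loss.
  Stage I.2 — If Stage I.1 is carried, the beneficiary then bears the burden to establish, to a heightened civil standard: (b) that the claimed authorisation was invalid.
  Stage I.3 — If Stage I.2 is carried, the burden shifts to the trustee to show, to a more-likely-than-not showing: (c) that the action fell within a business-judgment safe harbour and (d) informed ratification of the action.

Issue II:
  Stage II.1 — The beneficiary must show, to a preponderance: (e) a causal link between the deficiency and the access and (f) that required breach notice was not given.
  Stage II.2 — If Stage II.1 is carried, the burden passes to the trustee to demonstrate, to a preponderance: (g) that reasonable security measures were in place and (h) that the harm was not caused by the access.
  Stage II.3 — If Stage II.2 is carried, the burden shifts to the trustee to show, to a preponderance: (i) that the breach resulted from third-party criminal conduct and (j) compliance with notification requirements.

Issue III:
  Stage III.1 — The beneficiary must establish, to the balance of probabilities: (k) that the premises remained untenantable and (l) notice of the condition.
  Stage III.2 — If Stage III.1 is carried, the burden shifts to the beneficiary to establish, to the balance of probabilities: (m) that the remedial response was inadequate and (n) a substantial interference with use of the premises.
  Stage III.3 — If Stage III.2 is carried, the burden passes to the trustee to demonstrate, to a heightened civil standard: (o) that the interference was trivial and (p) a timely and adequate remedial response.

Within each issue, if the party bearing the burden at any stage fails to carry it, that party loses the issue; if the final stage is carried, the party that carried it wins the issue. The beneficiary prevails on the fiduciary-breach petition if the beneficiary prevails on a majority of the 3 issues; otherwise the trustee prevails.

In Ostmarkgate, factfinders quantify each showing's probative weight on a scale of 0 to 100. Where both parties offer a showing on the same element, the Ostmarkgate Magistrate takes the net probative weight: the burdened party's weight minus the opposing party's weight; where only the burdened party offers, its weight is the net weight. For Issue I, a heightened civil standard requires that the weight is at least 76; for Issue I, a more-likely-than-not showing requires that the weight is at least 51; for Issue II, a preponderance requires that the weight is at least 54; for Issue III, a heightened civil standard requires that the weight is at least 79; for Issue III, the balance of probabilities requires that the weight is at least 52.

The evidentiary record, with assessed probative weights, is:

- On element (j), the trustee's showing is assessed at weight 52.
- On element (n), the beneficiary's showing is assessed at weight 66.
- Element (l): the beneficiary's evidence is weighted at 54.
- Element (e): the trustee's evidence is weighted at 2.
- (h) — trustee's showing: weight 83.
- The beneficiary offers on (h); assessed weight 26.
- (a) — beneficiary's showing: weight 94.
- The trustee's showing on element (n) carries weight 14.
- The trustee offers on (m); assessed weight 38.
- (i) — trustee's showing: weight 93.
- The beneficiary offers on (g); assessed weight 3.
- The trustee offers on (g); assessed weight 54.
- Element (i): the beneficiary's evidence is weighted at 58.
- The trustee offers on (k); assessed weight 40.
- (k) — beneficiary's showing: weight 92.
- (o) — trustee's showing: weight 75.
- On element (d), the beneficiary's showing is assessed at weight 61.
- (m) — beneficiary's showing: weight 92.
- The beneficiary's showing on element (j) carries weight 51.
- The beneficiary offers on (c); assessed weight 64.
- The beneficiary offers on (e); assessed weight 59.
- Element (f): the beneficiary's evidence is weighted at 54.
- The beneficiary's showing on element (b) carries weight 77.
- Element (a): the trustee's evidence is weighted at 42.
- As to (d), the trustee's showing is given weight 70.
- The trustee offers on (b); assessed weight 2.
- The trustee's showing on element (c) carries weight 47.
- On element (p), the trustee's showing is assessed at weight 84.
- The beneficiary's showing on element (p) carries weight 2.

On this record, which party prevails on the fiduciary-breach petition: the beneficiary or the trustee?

beneficiary

— Issue I —
At Stage I.1 the beneficiary must meet a more-likely-than-not showing (weight is at least 51): on (a) the weight is 94 less the opposing 42 gives net 52, ≥ 51, so (a) meets the standard.
  Stage I.1 carried; the burden remains with the beneficiary.
At Stage I.2 the beneficiary must meet a heightened civil standard (weight is at least 76): on (b) the weight is 77 less the opposing 2 gives net 75, < 76, so (b) does not meet the standard.
  Not every element is met, so the beneficiary fails to carry Stage I.2.
The analysis ends at Stage I.2; the trustee prevails on this issue.
— Issue II —
At Stage II.1 the beneficiary must meet a preponderance (weight is at least 54): on (e) the weight is 59 less the opposing 2 gives net 57, which does reach 54, so (e) meets the standard; on (f) the weight is 54, ≥ 54, so (f) meets the standard.
  The beneficiary carries Stage II.1; the trustee now bears the burden.
At Stage II.2 the trustee must meet a preponderance (weight is at least 54): on (g) the weight is 54 less the opposing 3 gives net 51, < 54, so (g) does not meet the standard; on (h) the weight is 83 less the opposing 26 gives net 57, ≥ 54, so (h) meets the standard.
  The trustee does not carry Stage II.2.
The beneficiary prevails on this issue.
— Issue III —
Stage III.1 — burden on beneficiary; standard: the balance of probabilities (weight is at least 52).
    (k): 92 − 40 = 52 ≥ 52 [met]
    (l): 54 ≥ 52 [met]
  Stage III.1 carried; the burden remains with the beneficiary.
Stage III.2 — burden on beneficiary; standard: the balance of probabilities (weight is at least 52).
    (m): 92 − 38 = 54 ≥ 52 [met]
    (n): 66 − 14 = 52 ≥ 52 [met]
  All elements met. The burden passes to the trustee.
Stage III.3 — burden on trustee; standard: a heightened civil standard (weight is at least 79).
    (o): 75 < 79 [not met]
    (p): 84 − 2 = 82 ≥ 79 [met]
  The trustee does not carry Stage III.3.
The beneficiary prevails on this issue.
Per-issue: Issue I → trustee; Issue II → beneficiary; Issue III → beneficiary. The beneficiary must prevail on a majority of issues; overall, the beneficiary prevails.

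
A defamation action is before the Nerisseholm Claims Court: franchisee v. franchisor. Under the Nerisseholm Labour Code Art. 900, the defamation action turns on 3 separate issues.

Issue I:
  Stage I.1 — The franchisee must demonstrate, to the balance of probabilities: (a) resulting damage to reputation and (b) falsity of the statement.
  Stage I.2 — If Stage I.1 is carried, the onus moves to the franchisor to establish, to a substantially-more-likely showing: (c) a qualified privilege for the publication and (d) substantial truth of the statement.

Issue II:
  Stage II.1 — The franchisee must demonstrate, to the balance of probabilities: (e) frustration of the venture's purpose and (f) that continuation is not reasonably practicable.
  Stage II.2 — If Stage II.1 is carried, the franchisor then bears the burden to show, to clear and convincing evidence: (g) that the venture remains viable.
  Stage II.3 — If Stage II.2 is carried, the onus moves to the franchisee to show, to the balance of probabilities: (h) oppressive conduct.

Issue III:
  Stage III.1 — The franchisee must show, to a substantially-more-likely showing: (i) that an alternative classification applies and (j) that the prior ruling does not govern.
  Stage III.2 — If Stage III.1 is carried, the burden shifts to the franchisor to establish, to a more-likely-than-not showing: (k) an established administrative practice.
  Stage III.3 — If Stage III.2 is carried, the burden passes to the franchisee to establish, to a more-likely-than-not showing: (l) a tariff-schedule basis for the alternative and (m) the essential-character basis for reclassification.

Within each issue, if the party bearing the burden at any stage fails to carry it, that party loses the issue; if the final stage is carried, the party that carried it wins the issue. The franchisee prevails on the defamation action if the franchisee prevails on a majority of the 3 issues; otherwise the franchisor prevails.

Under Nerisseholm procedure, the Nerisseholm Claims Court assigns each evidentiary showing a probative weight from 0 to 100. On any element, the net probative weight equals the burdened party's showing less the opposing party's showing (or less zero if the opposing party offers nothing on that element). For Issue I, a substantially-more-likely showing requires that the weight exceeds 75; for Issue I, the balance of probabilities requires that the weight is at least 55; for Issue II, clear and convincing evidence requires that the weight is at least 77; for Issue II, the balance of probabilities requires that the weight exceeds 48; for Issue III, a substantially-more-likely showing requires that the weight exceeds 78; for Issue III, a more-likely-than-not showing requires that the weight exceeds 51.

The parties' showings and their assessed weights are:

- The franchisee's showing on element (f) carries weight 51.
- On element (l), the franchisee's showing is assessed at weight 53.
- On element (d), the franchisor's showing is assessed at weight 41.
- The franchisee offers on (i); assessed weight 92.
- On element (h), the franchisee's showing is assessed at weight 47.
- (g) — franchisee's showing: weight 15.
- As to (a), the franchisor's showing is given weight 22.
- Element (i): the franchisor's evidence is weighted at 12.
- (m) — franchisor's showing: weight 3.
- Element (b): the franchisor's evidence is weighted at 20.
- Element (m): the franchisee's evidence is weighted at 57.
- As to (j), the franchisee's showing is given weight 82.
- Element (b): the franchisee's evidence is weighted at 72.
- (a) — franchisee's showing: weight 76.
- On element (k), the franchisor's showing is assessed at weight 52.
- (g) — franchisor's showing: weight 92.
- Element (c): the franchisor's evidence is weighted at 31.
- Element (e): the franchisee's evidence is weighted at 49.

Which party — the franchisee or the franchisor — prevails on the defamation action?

franchisor

— Issue I —
Stage I.1 — burden on franchisee; standard: the balance of probabilities (weight is at least 55).
    (a): 76 − 22 = 54 < 55 [not met]
    (b): 72 − 20 = 52 < 55 [not met]
  Not every element is met, so the franchisee fails to carry Stage I.1.
The franchisor prevails on this issue.
— Issue II —
Stage II.1 (franchisee, the balance of probabilities, weight exceeds 48): (e) 49 > 48 — meets; (f) 51 > 48 — meets.
  All elements met. The burden passes to the franchisor.
Stage II.2 (franchisor, clear and convincing evidence, weight is at least 77): (g) net 92−15=77 ≥ 77 — meets.
  All elements met. The burden passes to the franchisee.
Stage II.3 (franchisee, the balance of probabilities, weight exceeds 48): (h) 47 ≤ 48 — fails.
  The franchisee does not carry Stage II.3.
The analysis ends at Stage II.3; the franchisor prevails on this issue.
— Issue III —
Stage III.1 (franchisee, a substantially-more-likely showing, weight exceeds 78): (i) net 92−12=80 > 78 — meets; (j) 82 > 78 — meets.
  All elements met. The burden passes to the franchisor.
Stage III.2 (franchisor, a more-likely-than-not showing, weight exceeds 51): (k) 52 > 51 — meets.
  Stage III.2 carried; the burden shifts to the franchisee.
Stage III.3 (franchisee, a more-likely-than-not showing, weight exceeds 51): (l) 53 > 51 — meets; (m) net 57−3=54 > 51 — meets.
  All elements met at the final stage.
With every stage satisfied, the franchisee prevails on this issue.
Per-issue: Issue I → franchisor; Issue II → franchisor; Issue III → franchisee. The franchisee must prevail on a majority of issues; overall, the franchisor prevails.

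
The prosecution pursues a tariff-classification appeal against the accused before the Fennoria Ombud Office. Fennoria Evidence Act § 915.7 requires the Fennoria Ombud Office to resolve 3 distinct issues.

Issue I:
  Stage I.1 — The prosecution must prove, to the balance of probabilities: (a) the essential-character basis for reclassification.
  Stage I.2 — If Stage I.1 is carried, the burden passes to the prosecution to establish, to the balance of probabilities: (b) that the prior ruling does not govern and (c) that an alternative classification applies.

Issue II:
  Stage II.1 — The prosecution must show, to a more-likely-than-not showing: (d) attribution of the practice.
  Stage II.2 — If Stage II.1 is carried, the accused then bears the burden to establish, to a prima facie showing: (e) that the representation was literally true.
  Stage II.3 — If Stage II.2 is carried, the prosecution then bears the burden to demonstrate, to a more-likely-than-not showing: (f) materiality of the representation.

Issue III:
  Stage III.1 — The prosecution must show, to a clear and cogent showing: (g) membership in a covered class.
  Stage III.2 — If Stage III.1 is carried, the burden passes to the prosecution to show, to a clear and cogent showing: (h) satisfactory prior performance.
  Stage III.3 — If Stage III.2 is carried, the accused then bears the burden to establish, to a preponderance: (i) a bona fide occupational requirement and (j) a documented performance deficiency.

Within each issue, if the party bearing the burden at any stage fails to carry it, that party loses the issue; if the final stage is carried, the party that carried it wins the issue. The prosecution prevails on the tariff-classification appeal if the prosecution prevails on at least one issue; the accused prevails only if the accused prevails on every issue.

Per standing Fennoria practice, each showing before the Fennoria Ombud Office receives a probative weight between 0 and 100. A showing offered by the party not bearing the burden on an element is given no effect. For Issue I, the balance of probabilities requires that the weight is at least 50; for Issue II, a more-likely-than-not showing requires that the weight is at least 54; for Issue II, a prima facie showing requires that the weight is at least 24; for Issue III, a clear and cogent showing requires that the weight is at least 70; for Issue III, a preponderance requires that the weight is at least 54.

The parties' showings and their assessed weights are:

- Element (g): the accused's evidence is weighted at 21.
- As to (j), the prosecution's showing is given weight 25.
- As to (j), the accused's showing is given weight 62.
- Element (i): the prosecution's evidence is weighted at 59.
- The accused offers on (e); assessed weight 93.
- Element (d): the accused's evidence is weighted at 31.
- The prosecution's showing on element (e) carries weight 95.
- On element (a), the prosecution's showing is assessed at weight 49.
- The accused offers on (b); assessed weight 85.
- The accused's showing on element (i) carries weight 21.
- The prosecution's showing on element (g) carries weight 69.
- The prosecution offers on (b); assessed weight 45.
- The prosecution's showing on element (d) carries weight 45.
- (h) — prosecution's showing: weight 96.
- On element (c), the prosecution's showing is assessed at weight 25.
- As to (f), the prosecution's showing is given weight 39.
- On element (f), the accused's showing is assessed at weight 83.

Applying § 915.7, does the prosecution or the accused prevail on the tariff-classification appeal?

— Issue I —
Stage I.1 — burden on prosecution; standard: the balance of probabilities (weight is at least 50).
    (a): 49 < 50 [not met]
  Stage I.1 not carried; the prosecution fails its burden.
So the accused prevails on this issue.
— Issue II —
Stage II.1 (prosecution, a more-likely-than-not showing, weight is at least 54): (d) 45 (accused's 31 disregarded) < 54 — fails.
  Not every element is met, so the prosecution fails to carry Stage II.1.
So the accused prevails on this issue.
— Issue III —
Stage III.1 — burden on prosecution; standard: a clear and cogent showing (weight is at least 70).
    (g): 69 (accused's 21 disregarded) < 70 [not met]
  Not every element is met, so the prosecution fails to carry Stage III.1.
The analysis ends at Stage III.1; the accused prevails on this issue.
Per-issue: Issue I → accused; Issue II → accused; Issue III → accused. The prosecution must prevail on at least one issue; overall, the accused prevails.

accused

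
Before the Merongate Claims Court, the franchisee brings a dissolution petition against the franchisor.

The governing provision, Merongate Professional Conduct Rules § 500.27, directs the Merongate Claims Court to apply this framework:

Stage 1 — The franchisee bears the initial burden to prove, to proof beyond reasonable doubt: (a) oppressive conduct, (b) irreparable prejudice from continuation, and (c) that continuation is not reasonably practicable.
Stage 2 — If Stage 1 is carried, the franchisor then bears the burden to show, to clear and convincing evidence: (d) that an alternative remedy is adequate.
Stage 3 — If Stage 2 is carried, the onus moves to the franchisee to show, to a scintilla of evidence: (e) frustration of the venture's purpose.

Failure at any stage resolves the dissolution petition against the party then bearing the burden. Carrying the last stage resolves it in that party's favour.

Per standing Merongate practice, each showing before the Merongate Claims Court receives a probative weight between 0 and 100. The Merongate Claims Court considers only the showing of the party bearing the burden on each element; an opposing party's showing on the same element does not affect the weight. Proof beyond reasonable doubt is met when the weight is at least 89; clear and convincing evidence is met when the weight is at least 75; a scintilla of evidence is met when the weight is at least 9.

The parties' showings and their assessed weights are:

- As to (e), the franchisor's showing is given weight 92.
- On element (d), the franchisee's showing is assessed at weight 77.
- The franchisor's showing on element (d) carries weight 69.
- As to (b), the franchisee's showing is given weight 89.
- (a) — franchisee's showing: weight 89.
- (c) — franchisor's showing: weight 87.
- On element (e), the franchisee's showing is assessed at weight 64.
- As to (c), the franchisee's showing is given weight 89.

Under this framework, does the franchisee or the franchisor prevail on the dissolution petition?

Stage 1 — burden on franchisee; standard: proof beyond reasonable doubt (weight is at least 89).
    (a): 89 ≥ 89 [met]
    (b): 89 ≥ 89 [met]
    (c): 89 (franchisor's 87 disregarded) ≥ 89 [met]
  All elements met. The burden passes to the franchisor.
Stage 2 — burden on franchisor; standard: clear and convincing evidence (weight is at least 75).
    (d): 69 (franchisee's 77 disregarded) < 75 [not met]
  Stage 2 not carried; the franchisor fails its burden.
So the franchisee prevails.

franchisee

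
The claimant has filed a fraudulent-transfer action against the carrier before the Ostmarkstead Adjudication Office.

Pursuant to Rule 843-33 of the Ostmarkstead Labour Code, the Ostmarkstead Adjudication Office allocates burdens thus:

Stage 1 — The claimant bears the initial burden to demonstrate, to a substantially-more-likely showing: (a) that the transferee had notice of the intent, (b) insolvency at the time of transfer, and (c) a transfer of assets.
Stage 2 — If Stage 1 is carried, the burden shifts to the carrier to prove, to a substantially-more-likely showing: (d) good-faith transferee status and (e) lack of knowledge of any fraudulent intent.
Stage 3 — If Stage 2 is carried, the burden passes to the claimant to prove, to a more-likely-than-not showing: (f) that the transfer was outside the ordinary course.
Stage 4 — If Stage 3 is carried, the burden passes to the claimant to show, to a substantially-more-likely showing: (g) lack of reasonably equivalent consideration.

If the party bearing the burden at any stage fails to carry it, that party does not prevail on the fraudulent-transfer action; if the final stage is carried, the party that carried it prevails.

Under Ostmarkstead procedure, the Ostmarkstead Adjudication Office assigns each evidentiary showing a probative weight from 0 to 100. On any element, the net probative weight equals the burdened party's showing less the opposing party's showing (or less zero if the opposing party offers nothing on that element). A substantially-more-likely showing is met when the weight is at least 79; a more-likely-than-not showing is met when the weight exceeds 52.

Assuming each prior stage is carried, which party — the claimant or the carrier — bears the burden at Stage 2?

carrier

Stage 2's rule assigns the burden to the carrier (to a substantially-more-likely showing).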